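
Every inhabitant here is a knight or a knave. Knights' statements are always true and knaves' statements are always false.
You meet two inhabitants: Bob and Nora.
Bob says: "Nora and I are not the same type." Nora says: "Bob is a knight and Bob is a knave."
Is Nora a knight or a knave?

Consistent assignments: {Bob=knight, Nora=knave}; {Bob=knave, Nora=knave}
In every consistent assignment, Nora is a knave.

Nora is a knave.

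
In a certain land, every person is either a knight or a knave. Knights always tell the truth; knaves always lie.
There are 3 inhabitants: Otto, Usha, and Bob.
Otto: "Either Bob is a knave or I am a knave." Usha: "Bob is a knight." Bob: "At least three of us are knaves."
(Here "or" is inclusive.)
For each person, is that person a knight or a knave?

Otto is a knight, Usha is a knave, and Bob is a knave.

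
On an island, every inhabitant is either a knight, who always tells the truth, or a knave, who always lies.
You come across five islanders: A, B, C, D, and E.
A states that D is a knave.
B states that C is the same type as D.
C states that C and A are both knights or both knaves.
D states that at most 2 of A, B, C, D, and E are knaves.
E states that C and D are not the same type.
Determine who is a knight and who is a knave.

As a knight, A's statement "D is a knave" should be true; it is.
B is a knight; "C is the same type as D" is true, as required.
C (knave): "C and A are both knights or both knaves" — False. ✓
Since D is a knave, "at most 2 of A, B, C, D, and E are knaves" needs to be False, which holds.
E is a knave, so "C and D are not the same type" must be False — and it is.

A is a knight, B is a knight, C is a knave, D is a knave, and E is a knave.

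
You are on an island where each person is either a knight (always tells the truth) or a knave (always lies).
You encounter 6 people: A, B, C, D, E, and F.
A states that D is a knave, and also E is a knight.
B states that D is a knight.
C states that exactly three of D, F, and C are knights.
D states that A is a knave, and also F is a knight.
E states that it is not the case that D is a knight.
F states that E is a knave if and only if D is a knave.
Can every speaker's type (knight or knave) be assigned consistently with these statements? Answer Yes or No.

Yes

One consistent assignment: A=knight, B=knave, C=knave, D=knave, E=knight, F=knave.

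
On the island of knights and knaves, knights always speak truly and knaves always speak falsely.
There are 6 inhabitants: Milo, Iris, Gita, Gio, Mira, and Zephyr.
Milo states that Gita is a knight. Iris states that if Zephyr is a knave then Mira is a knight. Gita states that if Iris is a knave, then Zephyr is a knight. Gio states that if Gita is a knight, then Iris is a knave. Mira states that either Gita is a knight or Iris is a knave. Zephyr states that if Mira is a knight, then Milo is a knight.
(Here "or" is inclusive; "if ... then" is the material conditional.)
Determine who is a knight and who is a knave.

As a knight, Milo's statement "Gita is a knight" should be true; it is.
Iris is a knight; "if Zephyr is a knave then Mira is a knight" is true, as required.
As a knight, Gita's statement "if Iris is a knave, then Zephyr is a knight" should be true; it is.
Gio is a knave, so "if Gita is a knight, then Iris is a knave" must be false — and it is.
Mira is a knight; "either Gita is a knight or Iris is a knave" is true, as required.
As a knight, Zephyr's statement "if Mira is a knight, then Milo is a knight" should be true; it is.

Milo is a knight, Iris is a knight, Gita is a knight, Gio is a knave, Mira is a knight, and Zephyr is a knight.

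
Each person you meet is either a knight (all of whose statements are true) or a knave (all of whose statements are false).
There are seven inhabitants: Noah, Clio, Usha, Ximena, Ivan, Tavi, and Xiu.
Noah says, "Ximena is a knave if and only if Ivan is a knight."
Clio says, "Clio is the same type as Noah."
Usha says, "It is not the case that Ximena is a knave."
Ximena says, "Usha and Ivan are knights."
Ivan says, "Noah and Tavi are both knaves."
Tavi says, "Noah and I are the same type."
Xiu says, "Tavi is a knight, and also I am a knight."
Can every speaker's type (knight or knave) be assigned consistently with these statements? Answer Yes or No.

No

Checking all 128 assignments, each has at least one speaker whose statement's truth value contradicts their type.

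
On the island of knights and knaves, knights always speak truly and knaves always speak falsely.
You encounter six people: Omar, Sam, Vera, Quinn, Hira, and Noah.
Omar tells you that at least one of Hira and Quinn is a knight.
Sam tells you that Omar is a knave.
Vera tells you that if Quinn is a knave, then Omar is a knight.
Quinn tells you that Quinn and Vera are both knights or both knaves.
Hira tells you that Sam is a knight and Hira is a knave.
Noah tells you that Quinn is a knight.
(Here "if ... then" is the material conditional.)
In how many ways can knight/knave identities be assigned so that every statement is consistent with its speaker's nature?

1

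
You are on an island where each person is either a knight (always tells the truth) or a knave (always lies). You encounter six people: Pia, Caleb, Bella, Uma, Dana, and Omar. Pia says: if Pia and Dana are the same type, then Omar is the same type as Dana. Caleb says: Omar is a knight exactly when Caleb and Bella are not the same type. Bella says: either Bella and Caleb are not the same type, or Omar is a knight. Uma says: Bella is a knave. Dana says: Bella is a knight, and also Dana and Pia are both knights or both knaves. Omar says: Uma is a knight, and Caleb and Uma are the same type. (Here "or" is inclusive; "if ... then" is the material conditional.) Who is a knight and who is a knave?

Knights: Pia and Bella. Knaves: Caleb, Uma, Dana, and Omar.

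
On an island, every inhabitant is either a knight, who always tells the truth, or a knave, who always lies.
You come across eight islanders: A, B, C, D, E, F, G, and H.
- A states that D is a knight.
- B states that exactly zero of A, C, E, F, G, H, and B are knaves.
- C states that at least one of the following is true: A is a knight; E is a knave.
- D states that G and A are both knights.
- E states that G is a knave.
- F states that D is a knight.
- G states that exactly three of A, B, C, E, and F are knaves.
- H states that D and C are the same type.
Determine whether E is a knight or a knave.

Consistent assignments: {A=knave, B=knave, C=knave, D=knave, E=knight, F=knave, G=knave, H=knight}
In every consistent assignment, E is a knight.

E is a knight.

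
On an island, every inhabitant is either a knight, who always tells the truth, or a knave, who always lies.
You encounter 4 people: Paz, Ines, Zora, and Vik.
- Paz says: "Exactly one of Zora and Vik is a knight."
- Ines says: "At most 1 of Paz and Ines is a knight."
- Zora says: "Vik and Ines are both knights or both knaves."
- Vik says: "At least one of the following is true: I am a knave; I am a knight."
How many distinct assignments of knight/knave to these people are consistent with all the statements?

1

Consistent assignments:
  Paz=knave, Ines=knight, Zora=knight, Vik=knight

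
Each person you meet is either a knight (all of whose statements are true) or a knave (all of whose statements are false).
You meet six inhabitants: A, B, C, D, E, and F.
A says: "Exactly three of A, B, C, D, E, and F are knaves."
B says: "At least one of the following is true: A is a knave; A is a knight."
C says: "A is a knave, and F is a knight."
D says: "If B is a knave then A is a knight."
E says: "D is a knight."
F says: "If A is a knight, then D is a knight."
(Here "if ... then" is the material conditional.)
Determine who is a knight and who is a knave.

Knights: B, C, D, E, and F. Knaves: A.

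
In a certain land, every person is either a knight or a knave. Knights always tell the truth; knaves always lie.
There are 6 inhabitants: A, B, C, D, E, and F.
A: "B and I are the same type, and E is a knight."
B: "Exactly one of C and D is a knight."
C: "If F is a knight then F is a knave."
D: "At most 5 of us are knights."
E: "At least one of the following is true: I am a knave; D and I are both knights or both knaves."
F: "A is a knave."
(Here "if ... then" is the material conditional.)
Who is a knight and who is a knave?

Knights: B, D, E, and F. Knaves: A and C.

A is a knave, so "B and I are the same type, and E is a knight" must be false — and it is.
B is a knight, so "exactly one of C and D is a knight" must be True — and it is.
As a knave, C's statement "if F is a knight then F is a knave" should be false; it is.
As a knight, D's statement "at most 5 of us are knights" should be True; it is.
E is a knight, and the claim "at least one of the following is true: I am a knave; D and I are both knights or both knaves" is indeed True.
Since F is a knight, "A is a knave" needs to be True, which holds.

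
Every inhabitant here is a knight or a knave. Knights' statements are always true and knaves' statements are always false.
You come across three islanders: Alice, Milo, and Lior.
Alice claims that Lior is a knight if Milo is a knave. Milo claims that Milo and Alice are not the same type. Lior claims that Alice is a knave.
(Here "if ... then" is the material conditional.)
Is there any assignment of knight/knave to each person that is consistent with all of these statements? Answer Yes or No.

No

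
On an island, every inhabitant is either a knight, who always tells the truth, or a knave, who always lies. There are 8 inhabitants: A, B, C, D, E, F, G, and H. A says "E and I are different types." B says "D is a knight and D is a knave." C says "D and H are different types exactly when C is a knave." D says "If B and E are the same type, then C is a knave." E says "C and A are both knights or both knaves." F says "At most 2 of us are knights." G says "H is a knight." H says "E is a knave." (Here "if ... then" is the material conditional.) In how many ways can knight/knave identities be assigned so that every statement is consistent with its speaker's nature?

1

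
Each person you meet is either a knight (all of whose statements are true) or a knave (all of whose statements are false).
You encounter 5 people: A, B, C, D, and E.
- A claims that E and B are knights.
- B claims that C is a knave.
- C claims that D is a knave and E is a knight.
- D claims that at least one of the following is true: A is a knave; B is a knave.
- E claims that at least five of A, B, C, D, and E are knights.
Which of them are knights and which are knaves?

A is a knave, B is a knight, C is a knave, D is a knight, and E is a knave.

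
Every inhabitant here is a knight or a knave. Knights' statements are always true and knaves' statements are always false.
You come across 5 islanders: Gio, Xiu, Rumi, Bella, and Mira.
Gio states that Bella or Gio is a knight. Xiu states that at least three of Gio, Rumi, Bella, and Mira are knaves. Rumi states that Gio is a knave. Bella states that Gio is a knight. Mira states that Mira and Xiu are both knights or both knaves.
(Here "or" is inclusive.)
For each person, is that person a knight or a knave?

Suppose Gio is a knight. Then Gio's statement "Bella or Gio is a knight" would have to be true. Checking the 16 ways to assign the others, none is consistent with every speaker.
(For instance, with Xiu=knight, Rumi=knight, Bella=knave, Mira=knave, Xiu's claim "at least three of Gio, Rumi, Bella, and Mira are knaves" comes out false where it would need to be true.)
So Gio must be a knave, making "Bella or Gio is a knight" false. Taking Gio=knave, Xiu=knight, Rumi=knight, Bella=knave, Mira=knave, each remaining statement checks out:
  Xiu (knight): "at least three of Gio, Rumi, Bella, and Mira are knaves" — true. ✓
  Rumi (knight): "Gio is a knave" — true. ✓
  Bella (knave): "Gio is a knight" — false. ✓
  Mira (knave): "Mira and Xiu are both knights or both knaves" — false. ✓
This is the unique consistent assignment.

Knights: Xiu and Rumi. Knaves: Gio, Bella, and Mira.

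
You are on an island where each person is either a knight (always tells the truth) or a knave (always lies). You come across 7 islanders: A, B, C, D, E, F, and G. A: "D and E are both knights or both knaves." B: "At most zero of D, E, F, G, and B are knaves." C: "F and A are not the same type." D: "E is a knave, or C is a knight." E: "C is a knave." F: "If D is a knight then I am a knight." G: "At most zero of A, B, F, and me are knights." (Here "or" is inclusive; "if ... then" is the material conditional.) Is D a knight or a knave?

D is a knight.

Consistent assignments: {A=knave, B=knave, C=knight, D=knight, E=knave, F=knight, G=knave}
In every consistent assignment, D is a knight.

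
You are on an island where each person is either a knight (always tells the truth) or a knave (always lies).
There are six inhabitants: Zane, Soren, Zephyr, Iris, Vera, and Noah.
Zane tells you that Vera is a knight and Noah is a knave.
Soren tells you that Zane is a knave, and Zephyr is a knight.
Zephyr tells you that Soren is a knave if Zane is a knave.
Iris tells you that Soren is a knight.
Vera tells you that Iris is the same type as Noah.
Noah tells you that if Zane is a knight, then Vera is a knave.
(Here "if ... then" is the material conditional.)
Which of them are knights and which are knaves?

Zane is a knight, Soren is a knave, Zephyr is a knight, Iris is a knave, Vera is a knight, and Noah is a knave.

Since Zane is a knight, "Vera is a knight and Noah is a knave" needs to be true, which holds.
Since Soren is a knave, "Zane is a knave, and Zephyr is a knight" needs to be false, which holds.
As a knight, Zephyr's statement "Soren is a knave if Zane is a knave" should be true; it is.
Since Iris is a knave, "Soren is a knight" needs to be false, which holds.
As a knight, Vera's statement "Iris is the same type as Noah" should be true; it is.
Noah is a knave; "if Zane is a knight, then Vera is a knave" is false, as required.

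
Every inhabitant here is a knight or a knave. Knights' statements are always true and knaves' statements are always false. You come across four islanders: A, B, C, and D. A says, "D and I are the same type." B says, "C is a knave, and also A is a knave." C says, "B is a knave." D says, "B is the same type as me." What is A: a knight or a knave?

A is a knave.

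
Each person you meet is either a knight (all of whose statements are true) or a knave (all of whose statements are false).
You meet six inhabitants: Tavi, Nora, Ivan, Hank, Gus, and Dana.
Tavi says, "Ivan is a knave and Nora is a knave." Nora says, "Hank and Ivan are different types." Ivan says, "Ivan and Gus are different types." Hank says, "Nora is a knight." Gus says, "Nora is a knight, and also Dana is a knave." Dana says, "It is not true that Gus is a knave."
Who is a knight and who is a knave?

Knights: Tavi. Knaves: Nora, Ivan, Hank, Gus, and Dana.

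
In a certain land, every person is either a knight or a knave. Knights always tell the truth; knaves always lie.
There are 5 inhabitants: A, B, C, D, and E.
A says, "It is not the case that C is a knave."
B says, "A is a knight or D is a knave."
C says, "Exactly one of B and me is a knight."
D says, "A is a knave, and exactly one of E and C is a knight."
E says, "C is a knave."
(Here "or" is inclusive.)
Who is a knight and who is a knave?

A is a knave, B is a knave, C is a knave, D is a knight, and E is a knight.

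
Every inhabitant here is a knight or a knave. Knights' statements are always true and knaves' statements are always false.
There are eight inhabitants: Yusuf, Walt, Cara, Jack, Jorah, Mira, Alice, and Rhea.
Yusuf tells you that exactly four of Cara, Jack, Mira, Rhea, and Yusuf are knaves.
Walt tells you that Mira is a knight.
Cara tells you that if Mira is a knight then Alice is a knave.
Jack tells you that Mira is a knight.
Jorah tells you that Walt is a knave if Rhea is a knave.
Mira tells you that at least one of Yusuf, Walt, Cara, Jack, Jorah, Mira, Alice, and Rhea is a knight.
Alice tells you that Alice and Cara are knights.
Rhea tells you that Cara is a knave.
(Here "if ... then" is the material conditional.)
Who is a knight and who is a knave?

Yusuf is a knave, and the claim "exactly four of Cara, Jack, Mira, Rhea, and Yusuf are knaves" is indeed False.
As a knight, Walt's statement "Mira is a knight" should be true; it is.
As a knight, Cara's statement "if Mira is a knight then Alice is a knave" should be true; it is.
Jack is a knight, so "Mira is a knight" must be true — and it is.
Since Jorah is a knave, "Walt is a knave if Rhea is a knave" needs to be False, which holds.
Mira is a knight, and the claim "at least one of Yusuf, Walt, Cara, Jack, Jorah, Mira, Alice, and Rhea is a knight" is indeed true.
Alice is a knave, so "Alice and Cara are knights" must be False — and it is.
Since Rhea is a knave, "Cara is a knave" needs to be False, which holds.

Yusuf is a knave, Walt is a knight, Cara is a knight, Jack is a knight, Jorah is a knave, Mira is a knight, Alice is a knave, and Rhea is a knave.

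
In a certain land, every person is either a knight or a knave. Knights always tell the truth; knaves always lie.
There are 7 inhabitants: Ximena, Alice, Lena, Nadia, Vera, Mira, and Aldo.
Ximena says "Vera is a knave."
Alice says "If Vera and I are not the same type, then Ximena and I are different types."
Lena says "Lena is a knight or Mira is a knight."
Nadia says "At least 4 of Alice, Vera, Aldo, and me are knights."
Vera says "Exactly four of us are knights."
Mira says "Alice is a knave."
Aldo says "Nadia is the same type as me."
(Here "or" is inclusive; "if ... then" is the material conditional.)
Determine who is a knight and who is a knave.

As a knave, Ximena's statement "Vera is a knave" should be false; it is.
Alice is a knight; "if Vera and I are not the same type, then Ximena and I are different types" is True, as required.
Lena (knave): "Lena is a knight or Mira is a knight" — false. ✓
Nadia (knight): "at least 4 of Alice, Vera, Aldo, and me are knights" — True. ✓
Vera (knight): "exactly four of us are knights" — True. ✓
Since Mira is a knave, "Alice is a knave" needs to be false, which holds.
Aldo is a knight; "Nadia is the same type as me" is True, as required.

Knights: Alice, Nadia, Vera, and Aldo. Knaves: Ximena, Lena, and Mira.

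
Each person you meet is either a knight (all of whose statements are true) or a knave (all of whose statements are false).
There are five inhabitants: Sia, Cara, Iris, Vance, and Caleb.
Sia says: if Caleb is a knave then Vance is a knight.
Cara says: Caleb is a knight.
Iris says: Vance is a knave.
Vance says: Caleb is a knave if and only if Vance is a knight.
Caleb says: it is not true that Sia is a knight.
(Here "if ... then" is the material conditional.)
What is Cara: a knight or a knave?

Consistent assignments: {Sia=knight, Cara=knave, Iris=knave, Vance=knight, Caleb=knave}
In every consistent assignment, Cara is a knave.

Cara is a knave.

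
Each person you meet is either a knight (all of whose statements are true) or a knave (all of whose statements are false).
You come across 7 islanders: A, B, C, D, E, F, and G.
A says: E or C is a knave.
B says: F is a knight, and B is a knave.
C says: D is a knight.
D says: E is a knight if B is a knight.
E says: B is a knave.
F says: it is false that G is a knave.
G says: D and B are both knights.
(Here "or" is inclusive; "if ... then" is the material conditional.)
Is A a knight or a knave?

A is a knave.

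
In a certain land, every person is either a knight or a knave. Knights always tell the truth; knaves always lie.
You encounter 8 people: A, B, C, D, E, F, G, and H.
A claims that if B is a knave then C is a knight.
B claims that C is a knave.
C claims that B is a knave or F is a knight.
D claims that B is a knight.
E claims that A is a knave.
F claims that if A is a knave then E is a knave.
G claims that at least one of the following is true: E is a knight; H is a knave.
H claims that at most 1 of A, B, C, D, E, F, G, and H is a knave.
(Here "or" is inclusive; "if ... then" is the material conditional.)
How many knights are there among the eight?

4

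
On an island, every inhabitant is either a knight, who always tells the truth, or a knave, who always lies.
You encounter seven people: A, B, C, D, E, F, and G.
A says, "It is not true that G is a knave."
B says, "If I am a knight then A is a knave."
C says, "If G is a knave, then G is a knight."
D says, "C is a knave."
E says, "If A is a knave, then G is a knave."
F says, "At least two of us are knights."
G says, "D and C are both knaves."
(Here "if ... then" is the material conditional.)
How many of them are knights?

4

The unique consistent assignment is A=knave, B=knight, C=knave, D=knight, E=knight, F=knight, G=knave.
That has 4 knights.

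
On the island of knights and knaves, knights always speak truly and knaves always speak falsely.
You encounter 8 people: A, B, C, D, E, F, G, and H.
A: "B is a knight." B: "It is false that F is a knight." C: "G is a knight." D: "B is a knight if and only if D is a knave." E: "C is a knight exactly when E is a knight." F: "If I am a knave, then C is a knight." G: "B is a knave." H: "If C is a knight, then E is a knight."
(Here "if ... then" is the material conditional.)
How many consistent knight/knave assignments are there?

Consistent assignments:
  A=knave, B=knave, C=knight, D=knight, E=knight, F=knight, G=knight, H=knight
  A=knave, B=knave, C=knight, D=knight, E=knave, F=knight, G=knight, H=knave
  A=knave, B=knave, C=knight, D=knave, E=knight, F=knight, G=knight, H=knight
  A=knave, B=knave, C=knight, D=knave, E=knave, F=knight, G=knight, H=knave

4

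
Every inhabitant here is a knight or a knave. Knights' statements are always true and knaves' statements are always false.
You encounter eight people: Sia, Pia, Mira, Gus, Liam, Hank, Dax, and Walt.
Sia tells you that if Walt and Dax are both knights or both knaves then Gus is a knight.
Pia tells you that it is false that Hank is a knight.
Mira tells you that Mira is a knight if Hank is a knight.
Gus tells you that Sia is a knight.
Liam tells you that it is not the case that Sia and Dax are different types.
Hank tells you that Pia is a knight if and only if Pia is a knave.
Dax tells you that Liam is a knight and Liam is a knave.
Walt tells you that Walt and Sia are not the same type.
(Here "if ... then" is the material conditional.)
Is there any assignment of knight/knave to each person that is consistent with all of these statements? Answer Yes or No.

Yes

One consistent assignment: Sia=knave, Pia=knight, Mira=knight, Gus=knave, Liam=knight, Hank=knave, Dax=knave, Walt=knave.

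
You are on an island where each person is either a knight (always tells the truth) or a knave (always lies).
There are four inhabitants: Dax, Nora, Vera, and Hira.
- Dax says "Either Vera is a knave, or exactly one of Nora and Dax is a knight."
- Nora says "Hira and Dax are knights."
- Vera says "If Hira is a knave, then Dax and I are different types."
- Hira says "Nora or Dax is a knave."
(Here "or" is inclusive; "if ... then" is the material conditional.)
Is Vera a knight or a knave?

Vera is a knight.

Consistent assignments: {Dax=knave, Nora=knave, Vera=knight, Hira=knight}
In every consistent assignment, Vera is a knight.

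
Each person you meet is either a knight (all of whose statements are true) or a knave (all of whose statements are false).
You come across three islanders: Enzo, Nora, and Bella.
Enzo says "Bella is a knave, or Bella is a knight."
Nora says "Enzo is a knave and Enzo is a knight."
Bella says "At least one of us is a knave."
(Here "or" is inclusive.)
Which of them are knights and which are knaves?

Knights: Enzo and Bella. Knaves: Nora.

Enzo is a knight, so "Bella is a knave, or Bella is a knight" must be true — and it is.
Nora is a knave, and the claim "Enzo is a knave and Enzo is a knight" is indeed false.
Bella is a knight, and the claim "at least one of us is a knave" is indeed true.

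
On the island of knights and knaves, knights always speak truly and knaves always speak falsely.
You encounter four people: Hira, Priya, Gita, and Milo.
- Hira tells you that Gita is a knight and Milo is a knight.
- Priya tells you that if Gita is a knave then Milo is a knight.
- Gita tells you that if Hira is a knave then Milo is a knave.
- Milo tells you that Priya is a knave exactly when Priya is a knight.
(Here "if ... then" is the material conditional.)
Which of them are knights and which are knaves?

Knights: Priya and Gita. Knaves: Hira and Milo.

Suppose Hira is a knight. Then Hira's statement "Gita is a knight and Milo is a knight" would have to be true. Checking the 8 ways to assign the others, none is consistent with every speaker.
(For instance, with Priya=knight, Gita=knight, Milo=knave, Hira's claim "Gita is a knight and Milo is a knight" comes out false where it would need to be true.)
So Hira must be a knave, making "Gita is a knight and Milo is a knight" false. Taking Hira=knave, Priya=knight, Gita=knight, Milo=knave, each remaining statement checks out:
  Priya (knight): "if Gita is a knave then Milo is a knight" — true. ✓
  Gita (knight): "if Hira is a knave then Milo is a knave" — true. ✓
  Milo (knave): "Priya is a knave exactly when Priya is a knight" — false. ✓
This is the unique consistent assignment.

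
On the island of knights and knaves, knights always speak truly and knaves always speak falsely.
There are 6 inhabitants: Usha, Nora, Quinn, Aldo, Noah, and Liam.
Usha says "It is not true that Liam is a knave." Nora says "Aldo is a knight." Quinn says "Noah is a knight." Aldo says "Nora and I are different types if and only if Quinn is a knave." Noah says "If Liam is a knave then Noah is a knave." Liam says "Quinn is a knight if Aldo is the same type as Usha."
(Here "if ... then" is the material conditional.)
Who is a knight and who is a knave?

Usha is a knight, and the claim "it is not true that Liam is a knave" is indeed true.
Nora is a knight, so "Aldo is a knight" must be true — and it is.
Quinn is a knight, so "Noah is a knight" must be true — and it is.
Aldo is a knight, and the claim "Nora and I are different types if and only if Quinn is a knave" is indeed true.
Since Noah is a knight, "if Liam is a knave then Noah is a knave" needs to be true, which holds.
Liam is a knight, and the claim "Quinn is a knight if Aldo is the same type as Usha" is indeed true.

Usha is a knight, Nora is a knight, Quinn is a knight, Aldo is a knight, Noah is a knight, and Liam is a knight.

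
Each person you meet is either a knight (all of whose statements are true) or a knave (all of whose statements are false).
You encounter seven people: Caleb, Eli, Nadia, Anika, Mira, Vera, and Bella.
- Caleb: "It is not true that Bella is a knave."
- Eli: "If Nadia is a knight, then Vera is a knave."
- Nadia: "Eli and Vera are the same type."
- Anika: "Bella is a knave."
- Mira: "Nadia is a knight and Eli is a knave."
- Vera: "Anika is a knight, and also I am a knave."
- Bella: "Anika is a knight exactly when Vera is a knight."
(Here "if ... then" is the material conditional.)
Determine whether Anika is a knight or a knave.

Anika is a knave.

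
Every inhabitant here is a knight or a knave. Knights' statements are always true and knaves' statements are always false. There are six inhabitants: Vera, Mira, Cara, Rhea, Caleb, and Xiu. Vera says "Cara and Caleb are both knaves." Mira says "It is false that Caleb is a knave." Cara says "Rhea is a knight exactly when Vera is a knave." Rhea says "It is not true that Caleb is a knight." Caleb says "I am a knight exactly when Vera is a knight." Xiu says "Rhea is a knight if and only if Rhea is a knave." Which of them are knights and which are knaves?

Vera is a knight, Mira is a knave, Cara is a knave, Rhea is a knight, Caleb is a knave, and Xiu is a knave.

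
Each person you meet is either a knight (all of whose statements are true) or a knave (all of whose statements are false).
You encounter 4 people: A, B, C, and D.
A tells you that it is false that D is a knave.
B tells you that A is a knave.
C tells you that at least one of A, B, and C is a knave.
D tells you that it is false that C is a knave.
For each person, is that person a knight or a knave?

A is a knight, B is a knave, C is a knight, and D is a knight.

A (knight): "it is false that D is a knave" — True. ✓
B is a knave, so "A is a knave" must be False — and it is.
C is a knight; "at least one of A, B, and C is a knave" is True, as required.
D (knight): "it is false that C is a knave" — True. ✓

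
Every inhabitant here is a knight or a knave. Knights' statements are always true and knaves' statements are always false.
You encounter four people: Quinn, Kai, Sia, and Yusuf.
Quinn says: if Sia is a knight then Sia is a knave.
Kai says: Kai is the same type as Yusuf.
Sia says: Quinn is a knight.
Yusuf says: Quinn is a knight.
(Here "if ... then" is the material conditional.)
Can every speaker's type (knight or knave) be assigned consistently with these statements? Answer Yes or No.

No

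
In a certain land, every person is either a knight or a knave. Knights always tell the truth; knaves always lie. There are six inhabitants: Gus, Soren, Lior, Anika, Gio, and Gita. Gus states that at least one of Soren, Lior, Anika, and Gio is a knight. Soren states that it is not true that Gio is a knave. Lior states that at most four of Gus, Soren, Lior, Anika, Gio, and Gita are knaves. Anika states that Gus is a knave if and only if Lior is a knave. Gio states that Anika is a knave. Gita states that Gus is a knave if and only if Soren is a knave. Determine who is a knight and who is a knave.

Knights: Gus, Lior, and Anika. Knaves: Soren, Gio, and Gita.

As a knight, Gus's statement "at least one of Soren, Lior, Anika, and Gio is a knight" should be True; it is.
Since Soren is a knave, "it is not true that Gio is a knave" needs to be False, which holds.
Lior is a knight; "at most four of Gus, Soren, Lior, Anika, Gio, and Gita are knaves" is True, as required.
Anika is a knight, and the claim "Gus is a knave if and only if Lior is a knave" is indeed True.
Gio (knave): "Anika is a knave" — False. ✓
Gita is a knave, so "Gus is a knave if and only if Soren is a knave" must be False — and it is.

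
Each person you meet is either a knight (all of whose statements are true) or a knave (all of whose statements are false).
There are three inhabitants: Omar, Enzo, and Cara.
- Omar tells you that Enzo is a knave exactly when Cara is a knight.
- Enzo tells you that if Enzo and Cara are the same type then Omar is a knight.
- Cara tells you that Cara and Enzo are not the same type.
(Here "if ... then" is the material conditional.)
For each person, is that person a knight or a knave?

Omar is a knave, Enzo is a knave, and Cara is a knave.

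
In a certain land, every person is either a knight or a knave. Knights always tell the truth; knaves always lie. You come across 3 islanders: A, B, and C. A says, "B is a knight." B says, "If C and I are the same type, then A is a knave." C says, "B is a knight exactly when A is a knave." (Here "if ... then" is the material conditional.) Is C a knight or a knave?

Consistent assignments: {A=knight, B=knight, C=knave}
In every consistent assignment, C is a knave.

C is a knave.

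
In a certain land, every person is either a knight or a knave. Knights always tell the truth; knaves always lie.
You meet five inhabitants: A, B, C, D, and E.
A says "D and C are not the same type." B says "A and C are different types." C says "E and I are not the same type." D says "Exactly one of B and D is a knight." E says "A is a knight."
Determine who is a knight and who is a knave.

Suppose A is a knight. Then A's statement "D and C are not the same type" would have to be true. Checking the 16 ways to assign the others, none is consistent with every speaker.
(For instance, with B=knave, C=knave, D=knave, E=knave, A's claim "D and C are not the same type" comes out false where it would need to be true.)
So A must be a knave, making "D and C are not the same type" false. Taking A=knave, B=knave, C=knave, D=knave, E=knave, each remaining statement checks out:
  B (knave): "A and C are different types" — false. ✓
  C (knave): "E and I are not the same type" — false. ✓
  D (knave): "exactly one of B and D is a knight" — false. ✓
  E (knave): "A is a knight" — false. ✓
This is the unique consistent assignment.

A is a knave, B is a knave, C is a knave, D is a knave, and E is a knave.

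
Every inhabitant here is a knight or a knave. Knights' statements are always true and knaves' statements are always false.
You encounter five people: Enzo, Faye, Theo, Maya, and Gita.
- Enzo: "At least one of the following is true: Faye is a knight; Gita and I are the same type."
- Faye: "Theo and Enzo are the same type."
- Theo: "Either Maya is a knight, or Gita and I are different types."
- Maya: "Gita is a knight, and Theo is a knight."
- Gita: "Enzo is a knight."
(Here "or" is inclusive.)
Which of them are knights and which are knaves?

Knights: Enzo, Faye, Theo, Maya, and Gita. Knaves: none.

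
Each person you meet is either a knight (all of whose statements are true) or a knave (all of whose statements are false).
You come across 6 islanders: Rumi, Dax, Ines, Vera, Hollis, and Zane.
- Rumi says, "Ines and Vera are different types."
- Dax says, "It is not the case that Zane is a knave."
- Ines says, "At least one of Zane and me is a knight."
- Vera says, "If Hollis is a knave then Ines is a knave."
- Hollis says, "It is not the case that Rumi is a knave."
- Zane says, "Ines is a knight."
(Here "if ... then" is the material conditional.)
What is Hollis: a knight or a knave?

Hollis is a knight.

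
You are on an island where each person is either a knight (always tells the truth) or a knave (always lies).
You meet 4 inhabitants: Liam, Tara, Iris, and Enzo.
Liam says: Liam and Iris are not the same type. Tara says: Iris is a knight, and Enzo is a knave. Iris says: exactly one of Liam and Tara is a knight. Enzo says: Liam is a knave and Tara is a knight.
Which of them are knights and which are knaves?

Liam is a knave, Tara is a knave, Iris is a knave, and Enzo is a knave.

Suppose Liam is a knight. Then Liam's statement "Liam and Iris are not the same type" would have to be true. Checking the 8 ways to assign the others, none is consistent with every speaker.
(For instance, with Tara=knave, Iris=knave, Enzo=knave, Iris's claim "exactly one of Liam and Tara is a knight" comes out true where it would need to be false.)
So Liam must be a knave, making "Liam and Iris are not the same type" false. Taking Liam=knave, Tara=knave, Iris=knave, Enzo=knave, each remaining statement checks out:
  Tara (knave): "Iris is a knight, and Enzo is a knave" — false. ✓
  Iris (knave): "exactly one of Liam and Tara is a knight" — false. ✓
  Enzo (knave): "Liam is a knave and Tara is a knight" — false. ✓
This is the unique consistent assignment.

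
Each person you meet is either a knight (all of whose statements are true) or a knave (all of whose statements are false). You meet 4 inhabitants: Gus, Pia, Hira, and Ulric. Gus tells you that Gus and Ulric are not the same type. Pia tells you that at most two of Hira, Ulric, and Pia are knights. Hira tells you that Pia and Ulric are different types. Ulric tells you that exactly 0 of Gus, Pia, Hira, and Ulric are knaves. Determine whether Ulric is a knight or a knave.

Ulric is a knave.

Consistent assignments: {Gus=knight, Pia=knight, Hira=knight, Ulric=knave}; {Gus=knave, Pia=knight, Hira=knight, Ulric=knave}
In every consistent assignment, Ulric is a knave.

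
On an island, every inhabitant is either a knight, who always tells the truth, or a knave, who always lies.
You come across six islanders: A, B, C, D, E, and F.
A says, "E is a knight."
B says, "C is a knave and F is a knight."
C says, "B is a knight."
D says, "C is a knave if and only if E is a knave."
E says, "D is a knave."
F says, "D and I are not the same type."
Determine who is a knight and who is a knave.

Knights: A and E. Knaves: B, C, D, and F.

Since A is a knight, "E is a knight" needs to be True, which holds.
B is a knave; "C is a knave and F is a knight" is False, as required.
C is a knave, and the claim "B is a knight" is indeed False.
Since D is a knave, "C is a knave if and only if E is a knave" needs to be False, which holds.
E (knight): "D is a knave" — True. ✓
Since F is a knave, "D and I are not the same type" needs to be False, which holds.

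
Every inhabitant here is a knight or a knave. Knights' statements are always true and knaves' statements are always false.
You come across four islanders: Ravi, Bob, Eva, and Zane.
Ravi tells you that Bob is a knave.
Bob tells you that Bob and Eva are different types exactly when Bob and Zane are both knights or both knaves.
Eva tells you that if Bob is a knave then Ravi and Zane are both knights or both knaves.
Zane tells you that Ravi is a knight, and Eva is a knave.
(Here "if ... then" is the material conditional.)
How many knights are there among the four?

2

The unique consistent assignment is Ravi=knave, Bob=knight, Eva=knight, Zane=knave.
That has 2 knights.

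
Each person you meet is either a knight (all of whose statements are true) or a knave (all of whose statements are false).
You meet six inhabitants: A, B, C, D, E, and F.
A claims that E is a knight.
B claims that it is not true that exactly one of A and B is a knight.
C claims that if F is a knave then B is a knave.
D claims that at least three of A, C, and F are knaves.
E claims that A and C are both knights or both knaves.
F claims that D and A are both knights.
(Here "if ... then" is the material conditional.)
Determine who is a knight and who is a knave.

A is a knight, B is a knave, C is a knight, D is a knave, E is a knight, and F is a knave.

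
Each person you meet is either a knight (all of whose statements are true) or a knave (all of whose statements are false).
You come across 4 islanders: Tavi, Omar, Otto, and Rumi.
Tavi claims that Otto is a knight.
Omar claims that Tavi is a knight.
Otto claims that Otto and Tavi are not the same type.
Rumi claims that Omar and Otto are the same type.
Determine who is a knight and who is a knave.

Tavi is a knave, Omar is a knave, Otto is a knave, and Rumi is a knight.

Tavi is a knave; "Otto is a knight" is false, as required.
Since Omar is a knave, "Tavi is a knight" needs to be false, which holds.
Otto is a knave, and the claim "Otto and Tavi are not the same type" is indeed false.
Rumi is a knight, and the claim "Omar and Otto are the same type" is indeed true.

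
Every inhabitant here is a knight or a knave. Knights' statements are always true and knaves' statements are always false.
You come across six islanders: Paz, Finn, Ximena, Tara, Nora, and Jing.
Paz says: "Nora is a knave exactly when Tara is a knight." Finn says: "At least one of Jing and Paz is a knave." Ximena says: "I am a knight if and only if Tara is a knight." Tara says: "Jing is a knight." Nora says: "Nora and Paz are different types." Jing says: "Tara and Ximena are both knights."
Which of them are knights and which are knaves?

Knights: Finn, Ximena, Tara, Nora, and Jing. Knaves: Paz.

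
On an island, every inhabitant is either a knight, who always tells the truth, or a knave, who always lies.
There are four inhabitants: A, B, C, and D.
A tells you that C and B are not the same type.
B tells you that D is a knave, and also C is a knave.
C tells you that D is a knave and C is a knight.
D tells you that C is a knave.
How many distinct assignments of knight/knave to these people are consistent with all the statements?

Consistent assignments:
  A=knight, B=knave, C=knight, D=knave
  A=knave, B=knave, C=knave, D=knight

2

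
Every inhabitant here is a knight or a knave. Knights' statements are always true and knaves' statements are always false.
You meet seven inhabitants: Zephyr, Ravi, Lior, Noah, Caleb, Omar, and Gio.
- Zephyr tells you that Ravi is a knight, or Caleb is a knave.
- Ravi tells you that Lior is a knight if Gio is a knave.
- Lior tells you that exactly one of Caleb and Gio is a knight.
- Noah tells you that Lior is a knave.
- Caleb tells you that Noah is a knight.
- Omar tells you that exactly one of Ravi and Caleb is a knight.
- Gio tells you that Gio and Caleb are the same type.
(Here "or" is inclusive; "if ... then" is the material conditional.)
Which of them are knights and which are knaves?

Zephyr is a knight, Ravi is a knight, Lior is a knave, Noah is a knight, Caleb is a knight, Omar is a knave, and Gio is a knight.

Zephyr is a knight; "Ravi is a knight, or Caleb is a knave" is true, as required.
As a knight, Ravi's statement "Lior is a knight if Gio is a knave" should be true; it is.
Lior is a knave; "exactly one of Caleb and Gio is a knight" is False, as required.
As a knight, Noah's statement "Lior is a knave" should be true; it is.
As a knight, Caleb's statement "Noah is a knight" should be true; it is.
Omar is a knave, and the claim "exactly one of Ravi and Caleb is a knight" is indeed False.
As a knight, Gio's statement "Gio and Caleb are the same type" should be true; it is.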